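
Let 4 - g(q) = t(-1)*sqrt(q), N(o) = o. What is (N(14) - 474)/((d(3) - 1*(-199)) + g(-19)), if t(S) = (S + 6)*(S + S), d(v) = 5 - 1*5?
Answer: -93380/43109 + 4600*I*sqrt(19)/43109 ≈ -2.1661 + 0.46512*I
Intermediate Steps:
d(v) = 0 (d(v) = 5 - 5 = 0)
t(S) = 2*S*(6 + S) (t(S) = (6 + S)*(2*S) = 2*S*(6 + S))
g(q) = 4 + 10*sqrt(q) (g(q) = 4 - 2*(-1)*(6 - 1)*sqrt(q) = 4 - 2*(-1)*5*sqrt(q) = 4 - (-10)*sqrt(q) = 4 + 10*sqrt(q))
(N(14) - 474)/((d(3) - 1*(-199)) + g(-19)) = (14 - 474)/((0 - 1*(-199)) + (4 + 10*sqrt(-19))) = -460/((0 + 199) + (4 + 10*(I*sqrt(19)))) = -460/(199 + (4 + 10*I*sqrt(19))) = -460/(203 + 10*I*sqrt(19))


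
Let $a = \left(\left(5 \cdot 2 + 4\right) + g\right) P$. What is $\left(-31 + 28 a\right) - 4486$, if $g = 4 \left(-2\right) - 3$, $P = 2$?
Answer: $-4349$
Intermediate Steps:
$g = -11$ ($g = -8 - 3 = -11$)
$a = 6$ ($a = \left(\left(5 \cdot 2 + 4\right) - 11\right) 2 = \left(\left(10 + 4\right) - 11\right) 2 = \left(14 - 11\right) 2 = 3 \cdot 2 = 6$)
$\left(-31 + 28 a\right) - 4486 = \left(-31 + 28 \cdot 6\right) - 4486 = \left(-31 + 168\right) - 4486 = 137 - 4486 = -4349$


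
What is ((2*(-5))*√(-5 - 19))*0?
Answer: 0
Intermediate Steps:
((2*(-5))*√(-5 - 19))*0 = -20*I*√6*0 = 0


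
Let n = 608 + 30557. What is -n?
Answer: -31165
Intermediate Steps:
n = 31165
-n = -1*31165 = -31165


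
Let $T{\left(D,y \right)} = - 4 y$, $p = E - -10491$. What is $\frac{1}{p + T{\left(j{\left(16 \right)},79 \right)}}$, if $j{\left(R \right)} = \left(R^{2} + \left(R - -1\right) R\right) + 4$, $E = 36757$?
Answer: $\frac{1}{46932} \approx 2.1307 \cdot 10^{-5}$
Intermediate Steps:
$p = 47248$ ($p = 36757 - -10491 = 36757 + 10491 = 47248$)
$j{\left(R \right)} = 4 + R^{2} + R \left(1 + R\right)$ ($j{\left(R \right)} = \left(R^{2} + \left(R + 1\right) R\right) + 4 = \left(R^{2} + \left(1 + R\right) R\right) + 4 = \left(R^{2} + R \left(1 + R\right)\right) + 4 = 4 + R^{2} + R \left(1 + R\right)$)
$\frac{1}{p + T{\left(j{\left(16 \right)},79 \right)}} = \frac{1}{47248 - 316} = \frac{1}{46932}$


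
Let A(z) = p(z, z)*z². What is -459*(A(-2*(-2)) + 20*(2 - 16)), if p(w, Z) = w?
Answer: 99144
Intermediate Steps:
A(z) = z³ (A(z) = z*z² = z³)
-459*(A(-2*(-2)) + 20*(2 - 16)) = -459*((-2*(-2))³ + 20*(2 - 16)) = -459*(4³ + 20*(-14)) = -459*(64 - 280) = -459*(-216) = 99144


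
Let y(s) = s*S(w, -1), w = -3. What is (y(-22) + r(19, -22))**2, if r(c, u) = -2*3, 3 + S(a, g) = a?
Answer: 15876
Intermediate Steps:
S(a, g) = -3 + a
r(c, u) = -6
y(s) = -6*s (y(s) = s*(-3 - 3) = s*(-6) = -6*s)
(y(-22) + r(19, -22))**2 = (-6*(-22) - 6)**2 = (132 - 6)**2 = 126**2 = 15876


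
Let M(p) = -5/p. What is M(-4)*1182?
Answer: 2955/2 ≈ 1477.5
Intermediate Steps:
M(-4)*1182 = -5/(-4)*1182 = -5*(-¼)*1182 = (5/4)*1182 = 2955/2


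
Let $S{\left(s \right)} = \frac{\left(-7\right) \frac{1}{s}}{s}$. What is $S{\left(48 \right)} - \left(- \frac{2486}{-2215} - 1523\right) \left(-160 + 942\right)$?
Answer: $\frac{6073551201647}{5103360} \approx 1.1901 \cdot 10^{6}$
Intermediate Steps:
$S{\left(s \right)} = - \frac{7}{s^{2}}$
$S{\left(48 \right)} - \left(- \frac{2486}{-2215} - 1523\right) \left(-160 + 942\right) = - \frac{7}{2304} - \left(- \frac{2486}{-2215} - 1523\right) \left(-160 + 942\right) = \left(-7\right) \frac{1}{2304} - \left(\left(-2486\right) \left(- \frac{1}{2215}\right) - 1523\right) 782 = - \frac{7}{2304} - \left(\frac{2486}{2215} - 1523\right) 782 = - \frac{7}{2304} - \left(- \frac{3370959}{2215}\right) 782 = - \frac{7}{2304} - - \frac{2636089938}{2215} = - \frac{7}{2304} + \frac{2636089938}{2215} = \frac{6073551201647}{5103360}$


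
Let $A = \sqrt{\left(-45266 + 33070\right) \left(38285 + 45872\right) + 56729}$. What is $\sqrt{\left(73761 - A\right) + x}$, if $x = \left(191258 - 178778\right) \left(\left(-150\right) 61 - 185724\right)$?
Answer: $\sqrt{-2431953759 - i \sqrt{1026322043}} \approx 0.3 - 49315.0 i$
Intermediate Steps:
$A = i \sqrt{1026322043}$ ($A = \sqrt{\left(-12196\right) 84157 + 56729} = \sqrt{-1026378772 + 56729} = \sqrt{-1026322043} = i \sqrt{1026322043} \approx 32036.0 i$)
$x = -2432027520$ ($x = 12480 \left(-9150 - 185724\right) = 12480 \left(-194874\right) = -2432027520$)
$\sqrt{\left(73761 - A\right) + x} = \sqrt{\left(73761 - i \sqrt{1026322043}\right) - 2432027520} = \sqrt{-2431953759 - i \sqrt{1026322043}}$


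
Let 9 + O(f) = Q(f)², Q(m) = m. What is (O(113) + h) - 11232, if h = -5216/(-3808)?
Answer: 181995/119 ≈ 1529.4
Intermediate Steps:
O(f) = -9 + f²
h = 163/119 (h = -5216*(-1/3808) = 163/119 ≈ 1.3697)
(O(113) + h) - 11232 = ((-9 + 113²) + 163/119) - 11232 = ((-9 + 12769) + 163/119) - 11232 = (12760 + 163/119) - 11232 = 1518603/119 - 11232 = 181995/119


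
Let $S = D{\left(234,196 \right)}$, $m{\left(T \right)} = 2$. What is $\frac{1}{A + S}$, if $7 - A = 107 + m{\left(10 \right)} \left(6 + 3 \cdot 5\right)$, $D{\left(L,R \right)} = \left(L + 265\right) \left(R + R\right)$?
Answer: $\frac{1}{195466} \approx 5.116 \cdot 10^{-6}$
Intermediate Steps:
$D{\left(L,R \right)} = 2 R \left(265 + L\right)$ ($D{\left(L,R \right)} = \left(265 + L\right) 2 R = 2 R \left(265 + L\right)$)
$S = 195608$ ($S = 2 \cdot 196 \left(265 + 234\right) = 2 \cdot 196 \cdot 499 = 195608$)
$A = -142$ ($A = 7 - \left(107 + 2 \left(6 + 3 \cdot 5\right)\right) = 7 - \left(107 + 2 \left(6 + 15\right)\right) = 7 - \left(107 + 2 \cdot 21\right) = 7 - \left(107 + 42\right) = 7 - 149 = -142$)
$\frac{1}{A + S} = \frac{1}{-142 + 195608} = \frac{1}{195466}$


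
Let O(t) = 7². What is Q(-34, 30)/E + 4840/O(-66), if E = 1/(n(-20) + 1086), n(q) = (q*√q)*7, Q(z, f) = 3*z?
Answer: -5422988/49 + 28560*I*√5 ≈ -1.1067e+5 + 63862.0*I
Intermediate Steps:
n(q) = 7*q^(3/2) (n(q) = q^(3/2)*7 = 7*q^(3/2))
E = 1/(1086 - 280*I*√5) (E = 1/(7*(-20)^(3/2) + 1086) = 1/(7*(-40*I*√5) + 1086) = 1/(-280*I*√5 + 1086) = 1/(1086 - 280*I*√5) ≈ 0.00069111 + 0.00039843*I)
O(t) = 49
Q(-34, 30)/E + 4840/O(-66) = (3*(-34))/(543/785698 + 70*I*√5/392849) + 4840/49 = -102/(543/785698 + 70*I*√5/392849) + 4840*(1/49) = -102/(543/785698 + 70*I*√5/392849) + 4840/49 = 4840/49 - 102/(543/785698 + 70*I*√5/392849)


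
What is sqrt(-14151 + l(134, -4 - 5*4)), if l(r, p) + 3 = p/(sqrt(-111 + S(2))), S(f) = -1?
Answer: sqrt(-693546 + 42*I*sqrt(7))/7 ≈ 0.0095309 + 118.97*I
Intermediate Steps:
l(r, p) = -3 - I*p*sqrt(7)/28 (l(r, p) = -3 + p/(sqrt(-111 - 1)) = -3 + p/(sqrt(-112)) = -3 + p/((4*I*sqrt(7))) = -3 + p*(-I*sqrt(7)/28) = -3 - I*p*sqrt(7)/28)
sqrt(-14151 + l(134, -4 - 5*4)) = sqrt(-14151 + (-3 - I*(-4 - 5*4)*sqrt(7)/28)) = sqrt(-14151 + (-3 - I*(-4 - 20)*sqrt(7)/28)) = sqrt(-14151 + (-3 - 1/28*I*(-24)*sqrt(7))) = sqrt(-14151 + (-3 + 6*I*sqrt(7)/7)) = sqrt(-14154 + 6*I*sqrt(7)/7)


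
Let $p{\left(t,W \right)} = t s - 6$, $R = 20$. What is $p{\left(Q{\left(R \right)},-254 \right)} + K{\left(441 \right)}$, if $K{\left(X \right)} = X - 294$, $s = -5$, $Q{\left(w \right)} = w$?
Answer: $41$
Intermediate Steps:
$K{\left(X \right)} = -294 + X$
$p{\left(t,W \right)} = -6 - 5 t$ ($p{\left(t,W \right)} = t \left(-5\right) - 6 = - 5 t - 6 = -6 - 5 t$)
$p{\left(Q{\left(R \right)},-254 \right)} + K{\left(441 \right)} = \left(-6 - 100\right) + \left(-294 + 441\right) = \left(-6 - 100\right) + 147 = -106 + 147 = 41$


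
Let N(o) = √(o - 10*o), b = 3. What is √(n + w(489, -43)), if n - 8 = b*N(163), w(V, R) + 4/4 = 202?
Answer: √(209 + 9*I*√163) ≈ 14.958 + 3.8408*I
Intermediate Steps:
N(o) = 3*√(-o) (N(o) = √(-9*o) = 3*√(-o))
w(V, R) = 201 (w(V, R) = -1 + 202 = 201)
n = 8 + 9*I*√163 (n = 8 + 3*(3*√(-1*163)) = 8 + 3*(3*√(-163)) = 8 + 3*(3*(I*√163)) = 8 + 3*(3*I*√163) = 8 + 9*I*√163 ≈ 8.0 + 114.9*I)
√(n + w(489, -43)) = √((8 + 9*I*√163) + 201) = √(209 + 9*I*√163)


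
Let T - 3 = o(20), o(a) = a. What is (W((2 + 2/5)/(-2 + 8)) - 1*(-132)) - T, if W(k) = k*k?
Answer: 2729/25 ≈ 109.16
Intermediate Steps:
W(k) = k²
T = 23 (T = 3 + 20 = 23)
(W((2 + 2/5)/(-2 + 8)) - 1*(-132)) - T = (((2 + 2/5)/(-2 + 8))² - 1*(-132)) - 1*23 = (((2 + 2*(⅕))/6)² + 132) - 23 = (((2 + ⅖)*(⅙))² + 132) - 23 = (((12/5)*(⅙))² + 132) - 23 = ((⅖)² + 132) - 23 = (4/25 + 132) - 23 = 3304/25 - 23 = 2729/25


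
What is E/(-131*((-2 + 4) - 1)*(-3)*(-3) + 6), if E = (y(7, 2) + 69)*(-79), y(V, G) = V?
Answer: 6004/1173 ≈ 5.1185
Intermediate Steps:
E = -6004 (E = (7 + 69)*(-79) = 76*(-79) = -6004)
E/(-131*((-2 + 4) - 1)*(-3)*(-3) + 6) = -6004/(-131*((-2 + 4) - 1)*(-3)*(-3) + 6) = -6004/(-131*(2 - 1)*(-3)*(-3) + 6) = -6004/(-131*1*(-3)*(-3) + 6) = -6004/(-(-393)*(-3) + 6) = -6004/(-131*9 + 6) = -6004/(-1179 + 6) = -6004/(-1173) = -6004*(-1/1173) = 6004/1173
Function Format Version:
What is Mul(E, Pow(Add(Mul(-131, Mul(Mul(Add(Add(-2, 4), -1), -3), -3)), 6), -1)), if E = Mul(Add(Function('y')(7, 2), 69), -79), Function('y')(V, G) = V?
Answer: Rational(6004, 1173) ≈ 5.1185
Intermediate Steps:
E = -6004 (E = Mul(Add(7, 69), -79) = Mul(76, -79) = -6004)
Mul(E, Pow(Add(Mul(-131, Mul(Mul(Add(Add(-2, 4), -1), -3), -3)), 6), -1)) = Mul(-6004, Pow(Add(Mul(-131, Mul(Mul(Add(Add(-2, 4), -1), -3), -3)), 6), -1)) = Mul(-6004, Pow(Add(Mul(-131, Mul(Mul(Add(2, -1), -3), -3)), 6), -1)) = Mul(-6004, Pow(Add(Mul(-131, Mul(Mul(1, -3), -3)), 6), -1)) = Mul(-6004, Pow(Add(Mul(-131, Mul(-3, -3)), 6), -1)) = Mul(-6004, Pow(Add(Mul(-131, 9), 6), -1)) = Mul(-6004, Pow(Add(-1179, 6), -1)) = Mul(-6004, Pow(-1173, -1)) = Mul(-6004, Rational(-1, 1173)) = Rational(6004, 1173)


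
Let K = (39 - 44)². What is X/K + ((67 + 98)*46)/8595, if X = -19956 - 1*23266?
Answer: -24753556/14325 ≈ -1728.0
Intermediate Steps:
X = -43222 (X = -19956 - 23266 = -43222)
K = 25 (K = (-5)² = 25)
X/K + ((67 + 98)*46)/8595 = -43222/25 + ((67 + 98)*46)/8595 = -43222*1/25 + (165*46)*(1/8595) = -43222/25 + 7590*(1/8595) = -43222/25 + 506/573 = -24753556/14325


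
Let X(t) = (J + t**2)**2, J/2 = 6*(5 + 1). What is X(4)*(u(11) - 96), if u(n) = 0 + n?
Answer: -658240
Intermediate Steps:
J = 72 (J = 2*(6*(5 + 1)) = 2*(6*6) = 2*36 = 72)
u(n) = n
X(t) = (72 + t**2)**2
X(4)*(u(11) - 96) = (72 + 4**2)**2*(11 - 96) = (72 + 16)**2*(-85) = 88**2*(-85) = 7744*(-85) = -658240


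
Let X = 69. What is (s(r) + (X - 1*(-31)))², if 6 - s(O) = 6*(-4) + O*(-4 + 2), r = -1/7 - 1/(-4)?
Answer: 3323329/196 ≈ 16956.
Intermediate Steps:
r = 3/28 (r = -1*⅐ - 1*(-¼) = -⅐ + ¼ = 3/28 ≈ 0.10714)
s(O) = 30 + 2*O (s(O) = 6 - (6*(-4) + O*(-4 + 2)) = 6 - (-24 + O*(-2)) = 6 - (-24 - 2*O) = 6 + (24 + 2*O) = 30 + 2*O)
(s(r) + (X - 1*(-31)))² = ((30 + 2*(3/28)) + (69 - 1*(-31)))² = ((30 + 3/14) + (69 + 31))² = (423/14 + 100)² = (1823/14)² = 3323329/196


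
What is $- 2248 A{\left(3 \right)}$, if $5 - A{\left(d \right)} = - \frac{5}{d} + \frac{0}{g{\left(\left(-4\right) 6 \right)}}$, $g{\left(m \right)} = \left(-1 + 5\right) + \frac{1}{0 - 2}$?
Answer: $- \frac{44960}{3} \approx -14987.0$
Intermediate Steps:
$g{\left(m \right)} = \frac{7}{2}$ ($g{\left(m \right)} = 4 + \frac{1}{-2} = 4 - \frac{1}{2} = \frac{7}{2}$)
$A{\left(d \right)} = 5 + \frac{5}{d}$ ($A{\left(d \right)} = 5 - \left(- \frac{5}{d} + \frac{0}{\frac{7}{2}}\right) = 5 - \left(- \frac{5}{d} + 0 \cdot \frac{2}{7}\right) = 5 - \left(- \frac{5}{d} + 0\right) = 5 - - \frac{5}{d} = 5 + \frac{5}{d}$)
$- 2248 A{\left(3 \right)} = - 2248 \left(5 + \frac{5}{3}\right) = \left(-2248\right) \frac{20}{3} = - \frac{44960}{3}$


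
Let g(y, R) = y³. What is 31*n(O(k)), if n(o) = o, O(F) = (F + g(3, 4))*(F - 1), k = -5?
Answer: -4092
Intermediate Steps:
O(F) = (-1 + F)*(27 + F) (O(F) = (F + 3³)*(F - 1) = (F + 27)*(-1 + F) = (27 + F)*(-1 + F) = (-1 + F)*(27 + F))
31*n(O(k)) = 31*(-27 + (-5)² + 26*(-5)) = 31*(-27 + 25 - 130) = 31*(-132) = -4092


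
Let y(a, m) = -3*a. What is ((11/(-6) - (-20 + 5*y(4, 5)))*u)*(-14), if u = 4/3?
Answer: -13132/9 ≈ -1459.1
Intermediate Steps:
u = 4/3 (u = 4*(1/3) = 4/3 ≈ 1.3333)
((11/(-6) - (-20 + 5*y(4, 5)))*u)*(-14) = ((11/(-6) - 5/(1/(-3*4 - 4)))*(4/3))*(-14) = ((11*(-1/6) - 5/(1/(-12 - 4)))*(4/3))*(-14) = ((-11/6 - 5/(1/(-16)))*(4/3))*(-14) = ((-11/6 - 5/(-1/16))*(4/3))*(-14) = ((-11/6 - 5*(-16))*(4/3))*(-14) = ((-11/6 + 80)*(4/3))*(-14) = ((469/6)*(4/3))*(-14) = (938/9)*(-14) = -13132/9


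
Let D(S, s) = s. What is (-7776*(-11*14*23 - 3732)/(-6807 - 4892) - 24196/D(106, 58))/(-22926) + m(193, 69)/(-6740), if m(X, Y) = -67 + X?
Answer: 2757407258831/13106143904010 ≈ 0.21039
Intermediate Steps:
(-7776*(-11*14*23 - 3732)/(-6807 - 4892) - 24196/D(106, 58))/(-22926) + m(193, 69)/(-6740) = (-7776*(-11*14*23 - 3732)/(-6807 - 4892) - 24196/58)/(-22926) + (-67 + 193)/(-6740) = (-7776/((-11699/(-154*23 - 3732))) - 24196*1/58)*(-1/22926) + 126*(-1/6740) = (-7776/((-11699/(-3542 - 3732))) - 12098/29)*(-1/22926) - 63/3370 = (-7776/((-11699/(-7274))) - 12098/29)*(-1/22926) - 63/3370 = (-7776/((-11699*(-1/7274))) - 12098/29)*(-1/22926) - 63/3370 = (-7776/11699/7274 - 12098/29)*(-1/22926) - 63/3370 = (-7776*7274/11699 - 12098/29)*(-1/22926) - 63/3370 = (-56562624/11699 - 12098/29)*(-1/22926) - 63/3370 = -1781850598/339271*(-1/22926) - 63/3370 = 890925299/3889063473 - 63/3370 = 2757407258831/13106143904010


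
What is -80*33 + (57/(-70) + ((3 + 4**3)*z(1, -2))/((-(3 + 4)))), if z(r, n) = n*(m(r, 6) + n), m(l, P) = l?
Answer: -186197/70 ≈ -2660.0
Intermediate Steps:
z(r, n) = n*(n + r) (z(r, n) = n*(r + n) = n*(n + r))
-80*33 + (57/(-70) + ((3 + 4**3)*z(1, -2))/((-(3 + 4)))) = -80*33 + (57/(-70) + ((3 + 4**3)*(-2*(-2 + 1)))/((-(3 + 4)))) = -2640 + (57*(-1/70) + ((3 + 64)*(-2*(-1)))/((-1*7))) = -2640 + (-57/70 + (67*2)/(-7)) = -2640 + (-57/70 + 134*(-1/7)) = -2640 + (-57/70 - 134/7) = -2640 - 1397/70 = -186197/70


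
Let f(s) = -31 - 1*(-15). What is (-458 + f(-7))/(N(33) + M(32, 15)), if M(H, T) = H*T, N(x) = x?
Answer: -158/171 ≈ -0.92398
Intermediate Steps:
f(s) = -16 (f(s) = -31 + 15 = -16)
(-458 + f(-7))/(N(33) + M(32, 15)) = (-458 - 16)/(33 + 32*15) = -474/(33 + 480) = -474/513 = -474*1/513 = -158/171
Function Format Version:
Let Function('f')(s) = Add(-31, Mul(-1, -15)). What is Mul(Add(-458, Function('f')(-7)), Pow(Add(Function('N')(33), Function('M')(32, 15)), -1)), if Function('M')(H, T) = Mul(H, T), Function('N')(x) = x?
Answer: Rational(-158, 171) ≈ -0.92398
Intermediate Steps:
Function('f')(s) = -16 (Function('f')(s) = Add(-31, 15) = -16)
Mul(Add(-458, Function('f')(-7)), Pow(Add(Function('N')(33), Function('M')(32, 15)), -1)) = Mul(Add(-458, -16), Pow(Add(33, Mul(32, 15)), -1)) = Mul(-474, Pow(Add(33, 480), -1)) = Mul(-474, Pow(513, -1)) = Mul(-474, Rational(1, 513)) = Rational(-158, 171)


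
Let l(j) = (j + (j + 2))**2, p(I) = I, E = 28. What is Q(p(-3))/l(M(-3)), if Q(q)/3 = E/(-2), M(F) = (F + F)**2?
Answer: -21/2738 ≈ -0.0076698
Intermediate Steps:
M(F) = 4*F**2 (M(F) = (2*F)**2 = 4*F**2)
Q(q) = -42 (Q(q) = 3*(28/(-2)) = 3*(28*(-1/2)) = 3*(-14) = -42)
l(j) = (2 + 2*j)**2 (l(j) = (j + (2 + j))**2 = (2 + 2*j)**2)
Q(p(-3))/l(M(-3)) = -42*1/(4*(1 + 4*(-3)**2)**2) = -42*1/(4*(1 + 4*9)**2) = -42*1/(4*(1 + 36)**2) = -42/(4*37**2) = -42/(4*1369) = -42/5476 = -42*1/5476 = -21/2738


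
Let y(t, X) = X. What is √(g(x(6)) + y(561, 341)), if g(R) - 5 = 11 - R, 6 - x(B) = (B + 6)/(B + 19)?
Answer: √8787/5 ≈ 18.748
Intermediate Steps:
x(B) = 6 - (6 + B)/(19 + B) (x(B) = 6 - (B + 6)/(B + 19) = 6 - (6 + B)/(19 + B))
g(R) = 16 - R (g(R) = 5 + (11 - R) = 16 - R)
√(g(x(6)) + y(561, 341)) = √((16 - (108 + 5*6)/(19 + 6)) + 341) = √((16 - (108 + 30)/25) + 341) = √((16 - 138/25) + 341) = √(262/25 + 341) = √(8787/25) = √8787/5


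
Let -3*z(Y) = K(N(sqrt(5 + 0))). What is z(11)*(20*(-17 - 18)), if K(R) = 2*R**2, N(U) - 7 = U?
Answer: 25200 + 19600*sqrt(5)/3 ≈ 39809.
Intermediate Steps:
N(U) = 7 + U
z(Y) = -2*(7 + sqrt(5))**2/3 (z(Y) = -2*(7 + sqrt(5 + 0))**2/3 = -2*(7 + sqrt(5))**2/3)
z(11)*(20*(-17 - 18)) = (-36 - 28*sqrt(5)/3)*(20*(-17 - 18)) = (-36 - 28*sqrt(5)/3)*(20*(-35)) = (-36 - 28*sqrt(5)/3)*(-700) = 25200 + 19600*sqrt(5)/3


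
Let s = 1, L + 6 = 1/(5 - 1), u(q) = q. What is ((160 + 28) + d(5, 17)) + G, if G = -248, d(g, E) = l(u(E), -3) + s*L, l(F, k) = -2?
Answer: -271/4 ≈ -67.750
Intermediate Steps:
L = -23/4 (L = -6 + 1/(5 - 1) = -6 + 1/4 = -6 + ¼ = -23/4 ≈ -5.7500)
d(g, E) = -31/4 (d(g, E) = -2 + 1*(-23/4) = -2 - 23/4 = -31/4)
((160 + 28) + d(5, 17)) + G = ((160 + 28) - 31/4) - 248 = (188 - 31/4) - 248 = 721/4 - 248 = -271/4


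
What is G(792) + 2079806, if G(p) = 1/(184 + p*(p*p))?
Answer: 1033233627865233/496793272 ≈ 2.0798e+6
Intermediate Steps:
G(p) = 1/(184 + p³) (G(p) = 1/(184 + p*p²) = 1/(184 + p³))
G(792) + 2079806 = 1/(184 + 792³) + 2079806 = 1/(184 + 496793088) + 2079806 = 1/496793272 + 2079806 = 1033233627865233/496793272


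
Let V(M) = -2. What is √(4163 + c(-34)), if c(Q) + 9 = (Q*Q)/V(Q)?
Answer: 2*√894 ≈ 59.800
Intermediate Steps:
c(Q) = -9 - Q²/2 (c(Q) = -9 + (Q*Q)/(-2) = -9 + Q²*(-½) = -9 - Q²/2)
√(4163 + c(-34)) = √(4163 + (-9 - ½*(-34)²)) = √(4163 + (-9 - ½*1156)) = √(4163 + (-9 - 578)) = √(4163 - 587) = √3576 = 2*√894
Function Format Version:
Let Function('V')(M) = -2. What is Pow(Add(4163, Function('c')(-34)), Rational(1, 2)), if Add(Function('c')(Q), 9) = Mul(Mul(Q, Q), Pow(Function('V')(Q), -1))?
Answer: Mul(2, Pow(894, Rational(1, 2))) ≈ 59.800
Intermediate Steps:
Function('c')(Q) = Add(-9, Mul(Rational(-1, 2), Pow(Q, 2))) (Function('c')(Q) = Add(-9, Mul(Mul(Q, Q), Pow(-2, -1))) = Add(-9, Mul(Pow(Q, 2), Rational(-1, 2))) = Add(-9, Mul(Rational(-1, 2), Pow(Q, 2))))
Pow(Add(4163, Function('c')(-34)), Rational(1, 2)) = Pow(Add(4163, Add(-9, Mul(Rational(-1, 2), Pow(-34, 2)))), Rational(1, 2)) = Pow(Add(4163, Add(-9, Mul(Rational(-1, 2), 1156))), Rational(1, 2)) = Pow(Add(4163, Add(-9, -578)), Rational(1, 2)) = Pow(Add(4163, -587), Rational(1, 2)) = Pow(3576, Rational(1, 2)) = Mul(2, Pow(894, Rational(1, 2)))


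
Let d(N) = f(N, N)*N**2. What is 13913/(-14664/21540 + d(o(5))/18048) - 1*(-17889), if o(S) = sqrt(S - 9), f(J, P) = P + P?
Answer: -4840942187218071/1900033891081 + 50566022154600*I/1900033891081 ≈ -2547.8 + 26.613*I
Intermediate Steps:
f(J, P) = 2*P
o(S) = sqrt(-9 + S)
d(N) = 2*N**3 (d(N) = (2*N)*N**2 = 2*N**3)
13913/(-14664/21540 + d(o(5))/18048) - 1*(-17889) = 13913/(-14664/21540 + (2*(sqrt(-9 + 5))**3)/18048) - 1*(-17889) = 13913/(-14664*1/21540 + (2*(sqrt(-4))**3)*(1/18048)) + 17889 = 13913/(-1222/1795 + (2*(2*I)**3)*(1/18048)) + 17889 = 13913/(-1222/1795 + (2*(-8*I))*(1/18048)) + 17889 = 13913/(-1222/1795 - 16*I*(1/18048)) + 17889 = 13913/(-1222/1795 - I/1128) + 17889 = 13913*(4099653057600*(-1222/1795 + I/1128)/1900033891081) + 17889 = 57038472990388800*(-1222/1795 + I/1128)/1900033891081 + 17889 = 17889 + 57038472990388800*(-1222/1795 + I/1128)/1900033891081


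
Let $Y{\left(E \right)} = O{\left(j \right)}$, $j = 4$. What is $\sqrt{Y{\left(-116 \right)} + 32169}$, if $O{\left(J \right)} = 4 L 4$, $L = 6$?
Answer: $3 \sqrt{3585} \approx 179.62$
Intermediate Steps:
$O{\left(J \right)} = 96$ ($O{\left(J \right)} = 4 \cdot 6 \cdot 4 = 24 \cdot 4 = 96$)
$Y{\left(E \right)} = 96$
$\sqrt{Y{\left(-116 \right)} + 32169} = \sqrt{96 + 32169} = \sqrt{32265} = 3 \sqrt{3585}$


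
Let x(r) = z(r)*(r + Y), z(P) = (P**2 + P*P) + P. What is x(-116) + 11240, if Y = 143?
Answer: 734732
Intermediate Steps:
z(P) = P + 2*P**2 (z(P) = (P**2 + P**2) + P = 2*P**2 + P = P + 2*P**2)
x(r) = r*(1 + 2*r)*(143 + r) (x(r) = (r*(1 + 2*r))*(r + 143) = (r*(1 + 2*r))*(143 + r) = r*(1 + 2*r)*(143 + r))
x(-116) + 11240 = -116*(1 + 2*(-116))*(143 - 116) + 11240 = -116*(1 - 232)*27 + 11240 = -116*(-231)*27 + 11240 = 723492 + 11240 = 734732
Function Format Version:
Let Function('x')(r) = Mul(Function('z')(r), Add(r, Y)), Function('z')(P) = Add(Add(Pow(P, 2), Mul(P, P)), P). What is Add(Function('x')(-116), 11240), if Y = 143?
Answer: 734732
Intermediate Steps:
Function('z')(P) = Add(P, Mul(2, Pow(P, 2))) (Function('z')(P) = Add(Add(Pow(P, 2), Pow(P, 2)), P) = Add(Mul(2, Pow(P, 2)), P) = Add(P, Mul(2, Pow(P, 2))))
Function('x')(r) = Mul(r, Add(1, Mul(2, r)), Add(143, r)) (Function('x')(r) = Mul(Mul(r, Add(1, Mul(2, r))), Add(r, 143)) = Mul(Mul(r, Add(1, Mul(2, r))), Add(143, r)) = Mul(r, Add(1, Mul(2, r)), Add(143, r)))
Add(Function('x')(-116), 11240) = Add(Mul(-116, Add(1, Mul(2, -116)), Add(143, -116)), 11240) = Add(Mul(-116, Add(1, -232), 27), 11240) = Add(Mul(-116, -231, 27), 11240) = Add(723492, 11240) = 734732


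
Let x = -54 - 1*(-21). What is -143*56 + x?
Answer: -8041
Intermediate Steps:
x = -33 (x = -54 + 21 = -33)
-143*56 + x = -143*56 - 33 = -8008 - 33 = -8041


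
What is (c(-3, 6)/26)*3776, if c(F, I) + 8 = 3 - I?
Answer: -20768/13 ≈ -1597.5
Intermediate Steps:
c(F, I) = -5 - I (c(F, I) = -8 + (3 - I) = -5 - I)
(c(-3, 6)/26)*3776 = ((-5 - 1*6)/26)*3776 = ((-5 - 6)*(1/26))*3776 = -11*1/26*3776 = -11/26*3776 = -20768/13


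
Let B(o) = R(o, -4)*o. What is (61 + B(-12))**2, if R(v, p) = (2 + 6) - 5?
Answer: 625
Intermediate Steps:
R(v, p) = 3 (R(v, p) = 8 - 5 = 3)
B(o) = 3*o
(61 + B(-12))**2 = (61 + 3*(-12))**2 = (61 - 36)**2 = 25**2 = 625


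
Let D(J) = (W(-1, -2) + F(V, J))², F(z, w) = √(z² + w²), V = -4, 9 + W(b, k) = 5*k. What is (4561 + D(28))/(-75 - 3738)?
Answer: -5722/3813 + 760*√2/3813 ≈ -1.2188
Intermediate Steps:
W(b, k) = -9 + 5*k
F(z, w) = √(w² + z²)
D(J) = (-19 + √(16 + J²))² (D(J) = ((-9 + 5*(-2)) + √(J² + (-4)²))² = ((-9 - 10) + √(J² + 16))² = (-19 + √(16 + J²))²)
(4561 + D(28))/(-75 - 3738) = (4561 + (-19 + √(16 + 28²))²)/(-75 - 3738) = (4561 + (-19 + √(16 + 784))²)/(-3813) = (4561 + (-19 + √800)²)*(-1/3813) = (4561 + (-19 + 20*√2)²)*(-1/3813) = -4561/3813 - (-19 + 20*√2)²/3813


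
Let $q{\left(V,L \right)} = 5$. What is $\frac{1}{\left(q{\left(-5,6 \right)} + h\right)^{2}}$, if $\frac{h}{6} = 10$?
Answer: $\frac{1}{4225} \approx 0.00023669$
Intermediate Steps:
$h = 60$ ($h = 6 \cdot 10 = 60$)
$\frac{1}{\left(q{\left(-5,6 \right)} + h\right)^{2}} = \frac{1}{\left(5 + 60\right)^{2}} = \frac{1}{65^{2}} = \frac{1}{4225}$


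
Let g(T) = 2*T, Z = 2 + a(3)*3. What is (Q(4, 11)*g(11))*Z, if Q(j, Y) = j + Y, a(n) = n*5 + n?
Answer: 18480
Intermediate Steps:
a(n) = 6*n (a(n) = 5*n + n = 6*n)
Q(j, Y) = Y + j
Z = 56 (Z = 2 + (6*3)*3 = 2 + 18*3 = 2 + 54 = 56)
(Q(4, 11)*g(11))*Z = ((11 + 4)*(2*11))*56 = (15*22)*56 = 330*56 = 18480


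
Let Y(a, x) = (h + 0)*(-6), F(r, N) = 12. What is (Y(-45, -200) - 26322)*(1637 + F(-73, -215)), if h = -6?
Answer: -43345614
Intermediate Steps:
Y(a, x) = 36 (Y(a, x) = (-6 + 0)*(-6) = -6*(-6) = 36)
(Y(-45, -200) - 26322)*(1637 + F(-73, -215)) = (36 - 26322)*(1637 + 12) = -26286*1649 = -43345614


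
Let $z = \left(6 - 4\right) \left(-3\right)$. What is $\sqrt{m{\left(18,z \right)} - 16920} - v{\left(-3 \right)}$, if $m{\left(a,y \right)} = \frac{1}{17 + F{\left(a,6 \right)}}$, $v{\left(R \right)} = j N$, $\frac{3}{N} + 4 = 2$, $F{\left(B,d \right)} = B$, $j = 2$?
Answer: $3 + \frac{i \sqrt{20726965}}{35} \approx 3.0 + 130.08 i$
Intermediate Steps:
$N = - \frac{3}{2}$ ($N = \frac{3}{-4 + 2} = \frac{3}{-2} = 3 \left(- \frac{1}{2}\right) = - \frac{3}{2} \approx -1.5$)
$v{\left(R \right)} = -3$ ($v{\left(R \right)} = 2 \left(- \frac{3}{2}\right) = -3$)
$z = -6$ ($z = 2 \left(-3\right) = -6$)
$m{\left(a,y \right)} = \frac{1}{17 + a}$
$\sqrt{m{\left(18,z \right)} - 16920} - v{\left(-3 \right)} = \sqrt{\frac{1}{17 + 18} - 16920} - -3 = \sqrt{\frac{1}{35} - 16920} + 3 = \sqrt{- \frac{592199}{35}} + 3 = \frac{i \sqrt{20726965}}{35} + 3 = 3 + \frac{i \sqrt{20726965}}{35}$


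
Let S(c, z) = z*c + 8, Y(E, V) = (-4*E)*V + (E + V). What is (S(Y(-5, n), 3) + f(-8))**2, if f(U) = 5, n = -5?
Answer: 100489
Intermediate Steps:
Y(E, V) = E + V - 4*E*V (Y(E, V) = -4*E*V + (E + V) = E + V - 4*E*V)
S(c, z) = 8 + c*z (S(c, z) = c*z + 8 = 8 + c*z)
(S(Y(-5, n), 3) + f(-8))**2 = ((8 + (-5 - 5 - 4*(-5)*(-5))*3) + 5)**2 = ((8 + (-5 - 5 - 100)*3) + 5)**2 = ((8 - 110*3) + 5)**2 = ((8 - 330) + 5)**2 = (-322 + 5)**2 = (-317)**2 = 100489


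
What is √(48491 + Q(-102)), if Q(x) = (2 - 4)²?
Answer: √48495 ≈ 220.22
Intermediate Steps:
Q(x) = 4 (Q(x) = (-2)² = 4)
√(48491 + Q(-102)) = √(48491 + 4) = √48495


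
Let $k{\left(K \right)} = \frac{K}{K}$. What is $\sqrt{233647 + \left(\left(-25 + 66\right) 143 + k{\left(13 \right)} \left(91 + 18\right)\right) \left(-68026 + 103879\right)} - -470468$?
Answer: $470468 + \sqrt{214347763} \approx 4.8511 \cdot 10^{5}$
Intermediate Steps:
$k{\left(K \right)} = 1$
$\sqrt{233647 + \left(\left(-25 + 66\right) 143 + k{\left(13 \right)} \left(91 + 18\right)\right) \left(-68026 + 103879\right)} - -470468 = \sqrt{233647 + \left(\left(-25 + 66\right) 143 + 1 \left(91 + 18\right)\right) \left(-68026 + 103879\right)} - -470468 = \sqrt{233647 + \left(41 \cdot 143 + 1 \cdot 109\right) 35853} + 470468 = \sqrt{233647 + \left(5863 + 109\right) 35853} + 470468 = \sqrt{233647 + 5972 \cdot 35853} + 470468 = \sqrt{233647 + 214114116} + 470468 = \sqrt{214347763} + 470468 = 470468 + \sqrt{214347763}$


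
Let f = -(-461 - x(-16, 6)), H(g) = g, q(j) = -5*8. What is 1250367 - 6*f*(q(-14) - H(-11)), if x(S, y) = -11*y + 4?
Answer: 1319793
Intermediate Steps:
q(j) = -40
x(S, y) = 4 - 11*y
f = 399 (f = -(-461 - (4 - 11*6)) = -(-461 - (4 - 66)) = -(-461 - 1*(-62)) = -(-461 + 62) = -1*(-399) = 399)
1250367 - 6*f*(q(-14) - H(-11)) = 1250367 - 6*399*(-40 - 1*(-11)) = 1250367 - 6*399*(-40 + 11) = 1250367 - 6*399*(-29) = 1250367 - 6*(-11571) = 1250367 - 1*(-69426) = 1250367 + 69426 = 1319793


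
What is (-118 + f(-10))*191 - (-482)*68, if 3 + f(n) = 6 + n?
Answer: 8901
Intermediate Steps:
f(n) = 3 + n (f(n) = -3 + (6 + n) = 3 + n)
(-118 + f(-10))*191 - (-482)*68 = (-118 + (3 - 10))*191 - (-482)*68 = (-118 - 7)*191 - 1*(-32776) = -125*191 + 32776 = -23875 + 32776 = 8901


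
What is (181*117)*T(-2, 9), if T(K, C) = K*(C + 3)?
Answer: -508248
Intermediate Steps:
T(K, C) = K*(3 + C)
(181*117)*T(-2, 9) = (181*117)*(-2*(3 + 9)) = 21177*(-2*12) = 21177*(-24) = -508248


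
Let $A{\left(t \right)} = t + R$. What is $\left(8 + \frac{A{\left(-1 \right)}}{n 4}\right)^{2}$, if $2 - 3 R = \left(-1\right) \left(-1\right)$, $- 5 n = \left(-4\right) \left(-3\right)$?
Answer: $\frac{337561}{5184} \approx 65.116$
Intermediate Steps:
$n = - \frac{12}{5}$ ($n = - \frac{\left(-4\right) \left(-3\right)}{5} = \left(- \frac{1}{5}\right) 12 = - \frac{12}{5} \approx -2.4$)
$R = \frac{1}{3}$ ($R = \frac{2}{3} - \frac{\left(-1\right) \left(-1\right)}{3} = \frac{2}{3} - \frac{1}{3} = \frac{1}{3} \approx 0.33333$)
$A{\left(t \right)} = \frac{1}{3} + t$ ($A{\left(t \right)} = t + \frac{1}{3} = \frac{1}{3} + t$)
$\left(8 + \frac{A{\left(-1 \right)}}{n 4}\right)^{2} = \left(8 + \frac{\frac{1}{3} - 1}{\left(- \frac{12}{5}\right) 4}\right)^{2} = \left(8 - \frac{2}{3 \left(- \frac{48}{5}\right)}\right)^{2} = \left(8 - - \frac{5}{72}\right)^{2} = \left(8 + \frac{5}{72}\right)^{2} = \left(\frac{581}{72}\right)^{2} = \frac{337561}{5184}$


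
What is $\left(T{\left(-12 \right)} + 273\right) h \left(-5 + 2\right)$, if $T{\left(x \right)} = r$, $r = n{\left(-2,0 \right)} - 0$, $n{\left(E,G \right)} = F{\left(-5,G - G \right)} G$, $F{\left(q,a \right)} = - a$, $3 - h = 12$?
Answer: $7371$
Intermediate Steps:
$h = -9$ ($h = 3 - 12 = -9$)
$n{\left(E,G \right)} = 0$ ($n{\left(E,G \right)} = - (G - G) G = \left(-1\right) 0 G = 0 G = 0$)
$r = 0$ ($r = 0 - 0 = 0 + 0 = 0$)
$T{\left(x \right)} = 0$
$\left(T{\left(-12 \right)} + 273\right) h \left(-5 + 2\right) = \left(0 + 273\right) \left(- 9 \left(-5 + 2\right)\right) = 273 \left(\left(-9\right) \left(-3\right)\right) = 273 \cdot 27 = 7371$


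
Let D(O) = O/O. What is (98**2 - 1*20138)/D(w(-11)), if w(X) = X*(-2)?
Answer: -10534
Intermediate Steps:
w(X) = -2*X
D(O) = 1
(98**2 - 1*20138)/D(w(-11)) = (98**2 - 1*20138)/1 = (9604 - 20138)*1 = -10534*1 = -10534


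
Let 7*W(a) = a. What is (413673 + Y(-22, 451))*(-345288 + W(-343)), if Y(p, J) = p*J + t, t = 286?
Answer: -139528925469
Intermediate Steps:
W(a) = a/7
Y(p, J) = 286 + J*p (Y(p, J) = p*J + 286 = J*p + 286 = 286 + J*p)
(413673 + Y(-22, 451))*(-345288 + W(-343)) = (413673 + (286 + 451*(-22)))*(-345288 + (⅐)*(-343)) = (413673 + (286 - 9922))*(-345288 - 49) = (413673 - 9636)*(-345337) = 404037*(-345337) = -139528925469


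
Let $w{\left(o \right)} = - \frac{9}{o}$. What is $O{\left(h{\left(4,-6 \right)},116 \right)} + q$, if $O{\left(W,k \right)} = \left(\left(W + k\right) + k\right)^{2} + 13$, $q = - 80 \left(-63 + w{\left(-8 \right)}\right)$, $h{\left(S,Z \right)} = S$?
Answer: $60659$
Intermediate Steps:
$q = 4950$ ($q = - 80 \left(-63 - \frac{9}{-8}\right) = - 80 \left(-63 - - \frac{9}{8}\right) = - 80 \left(-63 + \frac{9}{8}\right) = \left(-80\right) \left(- \frac{495}{8}\right) = 4950$)
$O{\left(W,k \right)} = 13 + \left(W + 2 k\right)^{2}$ ($O{\left(W,k \right)} = \left(W + 2 k\right)^{2} + 13 = 13 + \left(W + 2 k\right)^{2}$)
$O{\left(h{\left(4,-6 \right)},116 \right)} + q = \left(13 + \left(4 + 2 \cdot 116\right)^{2}\right) + 4950 = \left(13 + \left(4 + 232\right)^{2}\right) + 4950 = \left(13 + 236^{2}\right) + 4950 = \left(13 + 55696\right) + 4950 = 55709 + 4950 = 60659$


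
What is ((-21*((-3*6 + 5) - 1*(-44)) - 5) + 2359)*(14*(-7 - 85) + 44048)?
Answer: 72820280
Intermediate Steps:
((-21*((-3*6 + 5) - 1*(-44)) - 5) + 2359)*(14*(-7 - 85) + 44048) = ((-21*((-18 + 5) + 44) - 5) + 2359)*(14*(-92) + 44048) = ((-21*(-13 + 44) - 5) + 2359)*(-1288 + 44048) = ((-21*31 - 5) + 2359)*42760 = ((-651 - 5) + 2359)*42760 = (-656 + 2359)*42760 = 1703*42760 = 72820280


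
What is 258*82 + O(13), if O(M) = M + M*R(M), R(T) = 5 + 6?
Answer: 21312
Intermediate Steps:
R(T) = 11
O(M) = 12*M (O(M) = M + M*11 = M + 11*M = 12*M)
258*82 + O(13) = 258*82 + 12*13 = 21156 + 156 = 21312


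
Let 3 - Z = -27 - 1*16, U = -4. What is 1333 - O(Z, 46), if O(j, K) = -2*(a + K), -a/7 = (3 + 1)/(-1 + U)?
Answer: 7181/5 ≈ 1436.2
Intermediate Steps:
Z = 46 (Z = 3 - (-27 - 1*16) = 3 - (-27 - 16) = 3 - 1*(-43) = 3 + 43 = 46)
a = 28/5 (a = -7*(3 + 1)/(-1 - 4) = -28/(-5) = -28*(-1)/5 = -7*(-4/5) = 28/5 ≈ 5.6000)
O(j, K) = -56/5 - 2*K (O(j, K) = -2*(28/5 + K) = -56/5 - 2*K)
1333 - O(Z, 46) = 1333 - (-56/5 - 2*46) = 1333 - (-56/5 - 92) = 1333 - 1*(-516/5) = 1333 + 516/5 = 7181/5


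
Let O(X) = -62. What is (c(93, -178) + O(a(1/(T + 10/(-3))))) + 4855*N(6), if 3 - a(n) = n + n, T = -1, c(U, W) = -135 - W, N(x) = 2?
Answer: 9691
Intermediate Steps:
a(n) = 3 - 2*n (a(n) = 3 - (n + n) = 3 - 2*n)
(c(93, -178) + O(a(1/(T + 10/(-3))))) + 4855*N(6) = ((-135 - 1*(-178)) - 62) + 4855*2 = ((-135 + 178) - 62) + 9710 = (43 - 62) + 9710 = -19 + 9710 = 9691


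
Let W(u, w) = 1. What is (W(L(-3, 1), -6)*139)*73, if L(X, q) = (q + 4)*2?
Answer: 10147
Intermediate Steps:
L(X, q) = 8 + 2*q (L(X, q) = (4 + q)*2 = 8 + 2*q)
(W(L(-3, 1), -6)*139)*73 = (1*139)*73 = 139*73 = 10147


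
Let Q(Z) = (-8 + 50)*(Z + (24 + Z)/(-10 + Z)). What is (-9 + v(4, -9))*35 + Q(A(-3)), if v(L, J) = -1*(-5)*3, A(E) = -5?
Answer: -266/5 ≈ -53.200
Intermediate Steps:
v(L, J) = 15 (v(L, J) = 5*3 = 15)
Q(Z) = 42*Z + 42*(24 + Z)/(-10 + Z) (Q(Z) = 42*(Z + (24 + Z)/(-10 + Z)) = 42*Z + 42*(24 + Z)/(-10 + Z))
(-9 + v(4, -9))*35 + Q(A(-3)) = (-9 + 15)*35 + 42*(24 + (-5)² - 9*(-5))/(-10 - 5) = 6*35 + 42*(24 + 25 + 45)/(-15) = 210 + 42*(-1/15)*94 = 210 - 1316/5 = -266/5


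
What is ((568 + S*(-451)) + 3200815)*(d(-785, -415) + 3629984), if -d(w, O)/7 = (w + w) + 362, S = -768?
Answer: 12908279148440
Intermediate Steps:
d(w, O) = -2534 - 14*w (d(w, O) = -7*((w + w) + 362) = -7*(2*w + 362) = -7*(362 + 2*w) = -2534 - 14*w)
((568 + S*(-451)) + 3200815)*(d(-785, -415) + 3629984) = ((568 - 768*(-451)) + 3200815)*((-2534 - 14*(-785)) + 3629984) = ((568 + 346368) + 3200815)*((-2534 + 10990) + 3629984) = (346936 + 3200815)*(8456 + 3629984) = 3547751*3638440 = 12908279148440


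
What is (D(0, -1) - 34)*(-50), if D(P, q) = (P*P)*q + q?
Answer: 1750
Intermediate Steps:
D(P, q) = q + q*P² (D(P, q) = P²*q + q = q*P² + q = q + q*P²)
(D(0, -1) - 34)*(-50) = (-(1 + 0²) - 34)*(-50) = (-(1 + 0) - 34)*(-50) = (-1*1 - 34)*(-50) = (-1 - 34)*(-50) = -35*(-50) = 1750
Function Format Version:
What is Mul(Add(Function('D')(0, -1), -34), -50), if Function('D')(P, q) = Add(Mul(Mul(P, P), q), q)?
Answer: 1750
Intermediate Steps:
Function('D')(P, q) = Add(q, Mul(q, Pow(P, 2))) (Function('D')(P, q) = Add(Mul(Pow(P, 2), q), q) = Add(Mul(q, Pow(P, 2)), q) = Add(q, Mul(q, Pow(P, 2))))
Mul(Add(Function('D')(0, -1), -34), -50) = Mul(Add(Mul(-1, Add(1, Pow(0, 2))), -34), -50) = Mul(Add(Mul(-1, Add(1, 0)), -34), -50) = Mul(Add(Mul(-1, 1), -34), -50) = Mul(Add(-1, -34), -50) = Mul(-35, -50) = 1750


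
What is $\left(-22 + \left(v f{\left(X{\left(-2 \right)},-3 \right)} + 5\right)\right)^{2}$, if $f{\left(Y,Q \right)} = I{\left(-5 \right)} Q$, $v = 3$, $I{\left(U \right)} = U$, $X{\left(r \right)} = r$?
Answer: $784$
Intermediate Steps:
$f{\left(Y,Q \right)} = - 5 Q$
$\left(-22 + \left(v f{\left(X{\left(-2 \right)},-3 \right)} + 5\right)\right)^{2} = \left(-22 + \left(3 \left(\left(-5\right) \left(-3\right)\right) + 5\right)\right)^{2} = \left(-22 + \left(3 \cdot 15 + 5\right)\right)^{2} = \left(-22 + \left(45 + 5\right)\right)^{2} = \left(-22 + 50\right)^{2} = 28^{2} = 784$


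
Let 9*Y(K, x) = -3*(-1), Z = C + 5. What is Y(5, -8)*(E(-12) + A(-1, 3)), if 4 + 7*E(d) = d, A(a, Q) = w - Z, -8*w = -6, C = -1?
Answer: -155/84 ≈ -1.8452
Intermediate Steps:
Z = 4 (Z = -1 + 5 = 4)
w = ¾ (w = -⅛*(-6) = ¾ ≈ 0.75000)
A(a, Q) = -13/4 (A(a, Q) = ¾ - 1*4 = ¾ - 4 = -13/4)
E(d) = -4/7 + d/7
Y(K, x) = ⅓ (Y(K, x) = (-3*(-1))/9 = (⅑)*3 = ⅓)
Y(5, -8)*(E(-12) + A(-1, 3)) = ((-4/7 + (⅐)*(-12)) - 13/4)/3 = ((-4/7 - 12/7) - 13/4)/3 = (-16/7 - 13/4)/3 = (⅓)*(-155/28) = -155/84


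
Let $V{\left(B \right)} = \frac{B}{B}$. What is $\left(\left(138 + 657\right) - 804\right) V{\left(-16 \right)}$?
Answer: $-9$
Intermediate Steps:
$V{\left(B \right)} = 1$
$\left(\left(138 + 657\right) - 804\right) V{\left(-16 \right)} = \left(\left(138 + 657\right) - 804\right) 1 = \left(795 - 804\right) 1 = \left(-9\right) 1 = -9$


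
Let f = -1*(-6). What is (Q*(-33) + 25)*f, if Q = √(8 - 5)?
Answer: 150 - 198*√3 ≈ -192.95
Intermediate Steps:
Q = √3 ≈ 1.7320
f = 6
(Q*(-33) + 25)*f = (√3*(-33) + 25)*6 = (-33*√3 + 25)*6 = (25 - 33*√3)*6 = 150 - 198*√3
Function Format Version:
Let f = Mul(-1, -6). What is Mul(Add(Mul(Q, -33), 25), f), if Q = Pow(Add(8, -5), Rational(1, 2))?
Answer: Add(150, Mul(-198, Pow(3, Rational(1, 2)))) ≈ -192.95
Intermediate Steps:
Q = Pow(3, Rational(1, 2)) ≈ 1.7320
f = 6
Mul(Add(Mul(Q, -33), 25), f) = Mul(Add(Mul(Pow(3, Rational(1, 2)), -33), 25), 6) = Mul(Add(Mul(-33, Pow(3, Rational(1, 2))), 25), 6) = Mul(Add(25, Mul(-33, Pow(3, Rational(1, 2)))), 6) = Add(150, Mul(-198, Pow(3, Rational(1, 2))))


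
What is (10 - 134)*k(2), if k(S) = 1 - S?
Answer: 124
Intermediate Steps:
(10 - 134)*k(2) = (10 - 134)*(1 - 1*2) = -124*(1 - 2) = -124*(-1) = 124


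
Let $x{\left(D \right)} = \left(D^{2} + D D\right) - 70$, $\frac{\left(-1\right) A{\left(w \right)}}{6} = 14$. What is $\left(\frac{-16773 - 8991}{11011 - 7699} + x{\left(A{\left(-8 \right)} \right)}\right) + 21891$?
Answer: $\frac{9915361}{276} \approx 35925.0$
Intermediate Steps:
$A{\left(w \right)} = -84$ ($A{\left(w \right)} = \left(-6\right) 14 = -84$)
$x{\left(D \right)} = -70 + 2 D^{2}$ ($x{\left(D \right)} = \left(D^{2} + D^{2}\right) - 70 = 2 D^{2} - 70 = -70 + 2 D^{2}$)
$\left(\frac{-16773 - 8991}{11011 - 7699} + x{\left(A{\left(-8 \right)} \right)}\right) + 21891 = \left(\frac{-16773 - 8991}{11011 - 7699} - \left(70 - 2 \left(-84\right)^{2}\right)\right) + 21891 = \left(- \frac{25764}{3312} + \left(-70 + 2 \cdot 7056\right)\right) + 21891 = \left(\left(-25764\right) \frac{1}{3312} + \left(-70 + 14112\right)\right) + 21891 = \left(- \frac{2147}{276} + 14042\right) + 21891 = \frac{3873445}{276} + 21891 = \frac{9915361}{276}$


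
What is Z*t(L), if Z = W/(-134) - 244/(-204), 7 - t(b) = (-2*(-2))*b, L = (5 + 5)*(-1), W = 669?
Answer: -1219415/6834 ≈ -178.43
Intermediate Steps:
L = -10 (L = 10*(-1) = -10)
t(b) = 7 - 4*b (t(b) = 7 - (-2*(-2))*b = 7 - 4*b)
Z = -25945/6834 (Z = 669/(-134) - 244/(-204) = 669*(-1/134) - 244*(-1/204) = -669/134 + 61/51 = -25945/6834 ≈ -3.7965)
Z*t(L) = -25945*(7 - 4*(-10))/6834 = -25945*(7 + 40)/6834 = -25945/6834*47 = -1219415/6834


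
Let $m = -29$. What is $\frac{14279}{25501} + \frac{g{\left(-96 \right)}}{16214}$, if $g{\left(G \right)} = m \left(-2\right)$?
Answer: $\frac{116499382}{206736607} \approx 0.56352$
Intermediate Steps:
$g{\left(G \right)} = 58$ ($g{\left(G \right)} = \left(-29\right) \left(-2\right) = 58$)
$\frac{14279}{25501} + \frac{g{\left(-96 \right)}}{16214} = \frac{14279}{25501} + \frac{58}{16214} = 14279 \cdot \frac{1}{25501} + 58 \cdot \frac{1}{16214} = \frac{14279}{25501} + \frac{29}{8107} = \frac{116499382}{206736607}$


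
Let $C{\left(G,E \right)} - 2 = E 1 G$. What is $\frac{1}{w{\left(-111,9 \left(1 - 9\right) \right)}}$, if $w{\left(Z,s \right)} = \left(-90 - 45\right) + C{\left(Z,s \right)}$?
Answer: $\frac{1}{7859} \approx 0.00012724$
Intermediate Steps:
$C{\left(G,E \right)} = 2 + E G$ ($C{\left(G,E \right)} = 2 + E 1 G = 2 + E G$)
$w{\left(Z,s \right)} = -133 + Z s$ ($w{\left(Z,s \right)} = \left(-90 - 45\right) + \left(2 + s Z\right) = -135 + \left(2 + Z s\right) = -133 + Z s$)
$\frac{1}{w{\left(-111,9 \left(1 - 9\right) \right)}} = \frac{1}{-133 - 111 \cdot 9 \left(1 - 9\right)} = \frac{1}{-133 - 111 \cdot 9 \left(-8\right)} = \frac{1}{-133 - -7992} = \frac{1}{-133 + 7992} = \frac{1}{7859}$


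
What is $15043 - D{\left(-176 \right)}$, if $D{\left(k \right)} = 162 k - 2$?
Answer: $43557$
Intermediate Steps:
$D{\left(k \right)} = -2 + 162 k$
$15043 - D{\left(-176 \right)} = 15043 - \left(-2 + 162 \left(-176\right)\right) = 15043 - \left(-2 - 28512\right) = 15043 - -28514 = 15043 + 28514 = 43557$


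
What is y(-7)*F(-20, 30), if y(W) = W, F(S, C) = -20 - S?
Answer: 0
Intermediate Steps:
y(-7)*F(-20, 30) = -7*(-20 - 1*(-20)) = -7*(-20 + 20) = -7*0 = 0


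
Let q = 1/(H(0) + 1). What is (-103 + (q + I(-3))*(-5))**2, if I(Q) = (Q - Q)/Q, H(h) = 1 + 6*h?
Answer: 44521/4 ≈ 11130.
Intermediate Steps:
I(Q) = 0 (I(Q) = 0/Q = 0)
q = 1/2 (q = 1/((1 + 6*0) + 1) = 1/((1 + 0) + 1) = 1/(1 + 1) = 1/2 ≈ 0.50000)
(-103 + (q + I(-3))*(-5))**2 = (-103 + (1/2 + 0)*(-5))**2 = (-103 + (1/2)*(-5))**2 = (-103 - 5/2)**2 = (-211/2)**2 = 44521/4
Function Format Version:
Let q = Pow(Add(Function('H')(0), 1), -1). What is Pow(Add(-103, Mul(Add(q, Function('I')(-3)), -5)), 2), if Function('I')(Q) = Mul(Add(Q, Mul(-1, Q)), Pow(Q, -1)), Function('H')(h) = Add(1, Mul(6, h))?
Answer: Rational(44521, 4) ≈ 11130.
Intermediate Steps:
Function('I')(Q) = 0 (Function('I')(Q) = Mul(0, Pow(Q, -1)) = 0)
q = Rational(1, 2) (q = Pow(Add(Add(1, Mul(6, 0)), 1), -1) = Pow(Add(Add(1, 0), 1), -1) = Pow(Add(1, 1), -1) = Pow(2, -1) = Rational(1, 2) ≈ 0.50000)
Pow(Add(-103, Mul(Add(q, Function('I')(-3)), -5)), 2) = Pow(Add(-103, Mul(Add(Rational(1, 2), 0), -5)), 2) = Pow(Add(-103, Mul(Rational(1, 2), -5)), 2) = Pow(Add(-103, Rational(-5, 2)), 2) = Pow(Rational(-211, 2), 2) = Rational(44521, 4)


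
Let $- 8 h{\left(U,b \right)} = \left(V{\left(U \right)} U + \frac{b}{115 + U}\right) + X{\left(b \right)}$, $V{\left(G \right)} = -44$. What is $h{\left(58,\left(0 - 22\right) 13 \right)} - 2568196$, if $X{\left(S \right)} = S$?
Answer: $- \frac{888473001}{346} \approx -2.5678 \cdot 10^{6}$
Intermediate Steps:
$h{\left(U,b \right)} = - \frac{b}{8} + \frac{11 U}{2} - \frac{b}{8 \left(115 + U\right)}$ ($h{\left(U,b \right)} = - \frac{\left(- 44 U + \frac{b}{115 + U}\right) + b}{8} = - \frac{b - 44 U + \frac{b}{115 + U}}{8} = - \frac{b}{8} + \frac{11 U}{2} - \frac{b}{8 \left(115 + U\right)}$)
$h{\left(58,\left(0 - 22\right) 13 \right)} - 2568196 = \frac{- 116 \left(0 - 22\right) 13 + 44 \cdot 58^{2} + 5060 \cdot 58 - 58 \left(0 - 22\right) 13}{8 \left(115 + 58\right)} - 2568196 = \frac{- 116 \left(\left(-22\right) 13\right) + 44 \cdot 3364 + 293480 - 58 \left(\left(-22\right) 13\right)}{8 \cdot 173} - 2568196 = \frac{1}{8} \cdot \frac{1}{173} \left(\left(-116\right) \left(-286\right) + 148016 + 293480 - 58 \left(-286\right)\right) - 2568196 = \frac{1}{8} \cdot \frac{1}{173} \left(33176 + 148016 + 293480 + 16588\right) - 2568196 = \frac{1}{8} \cdot \frac{1}{173} \cdot 491260 - 2568196 = \frac{122815}{346} - 2568196 = - \frac{888473001}{346}$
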